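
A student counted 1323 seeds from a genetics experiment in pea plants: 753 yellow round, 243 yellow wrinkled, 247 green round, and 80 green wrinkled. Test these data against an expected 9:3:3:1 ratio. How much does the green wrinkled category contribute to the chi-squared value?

Under the 9:3:3:1 hypothesis (Σ ratio = 16, N = 1323):
  yellow round: 1323 × 9/16 = 744.1875
  yellow wrinkled: 1323 × 3/16 = 248.0625
  green round: 1323 × 3/16 = 248.0625
  green wrinkled: 1323 × 1/16 = 82.6875
Contribution of green wrinkled: (80 − 82.6875)² / 82.6875 = 0.0873

0.087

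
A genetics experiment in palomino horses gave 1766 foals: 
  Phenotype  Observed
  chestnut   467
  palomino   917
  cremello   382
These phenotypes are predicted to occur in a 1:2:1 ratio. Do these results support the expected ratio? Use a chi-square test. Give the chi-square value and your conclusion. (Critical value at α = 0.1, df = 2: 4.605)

The 1:2:1 ratio has 4 parts, so with N = 1766 the expected counts are:
  chestnut: 1766 × 1/4 = 441.5
  palomino: 1766 × 2/4 = 883
  cremello: 1766 × 1/4 = 441.5
χ² = Σ (O − E)² / E
  chestnut: (467 − 441.5)² / 441.5 = 1.4728
  palomino: (917 − 883)² / 883 = 1.3092
  cremello: (382 − 441.5)² / 441.5 = 8.0187
χ² = 1.4728 + 1.3092 + 8.0187 = 10.8007 ≈ 10.801
Degrees of freedom = 3 − 1 = 2; critical value at α = 0.1 is 4.605.
Since 10.801 > 4.605, we reject the null hypothesis — the data do not fit the 1:2:1 ratio.

10.801; not consistent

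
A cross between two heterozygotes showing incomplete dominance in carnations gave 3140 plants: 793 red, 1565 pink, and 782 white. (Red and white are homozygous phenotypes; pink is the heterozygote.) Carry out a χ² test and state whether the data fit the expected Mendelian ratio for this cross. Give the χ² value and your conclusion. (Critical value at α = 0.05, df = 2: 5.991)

With incomplete dominance, a heterozygote × heterozygote cross gives a 1:2:1 phenotypic ratio.
Under the 1:2:1 hypothesis (Σ ratio = 4, N = 3140):
  red: 3140 × 1/4 = 785
  pink: 3140 × 2/4 = 1570
  white: 3140 × 1/4 = 785
χ² = Σ (O − E)² / E
  red: (793 − 785)² / 785 = 0.0815
  pink: (1565 − 1570)² / 1570 = 0.0159
  white: (782 − 785)² / 785 = 0.0115
χ² = 0.0815 + 0.0159 + 0.0115 = 0.1089 ≈ 0.109
Degrees of freedom = 3 − 1 = 2; critical value at α = 0.05 is 5.991.
Since 0.109 < 5.991, we fail to reject the null hypothesis — the data are consistent with the 1:2:1 ratio.

0.109; consistent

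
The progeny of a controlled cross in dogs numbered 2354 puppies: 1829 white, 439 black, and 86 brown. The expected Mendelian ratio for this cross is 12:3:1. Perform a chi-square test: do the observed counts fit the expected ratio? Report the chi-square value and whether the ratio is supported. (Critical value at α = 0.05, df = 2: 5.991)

27.692; not consistent

Total ratio parts = 16. Expected numbers out of 2354:
  white: 2354 × 12/16 = 1765.5
  black: 2354 × 3/16 = 441.375
  brown: 2354 × 1/16 = 147.125
χ² = Σ (O − E)² / E
  white: (1829 − 1765.5)² / 1765.5 = 2.2839
  black: (439 − 441.375)² / 441.375 = 0.0128
  brown: (86 − 147.125)² / 147.125 = 25.3952
χ² = 2.2839 + 0.0128 + 25.3952 = 27.6919 ≈ 27.692
Degrees of freedom = 3 − 1 = 2; critical value at α = 0.05 is 5.991.
Since 27.692 > 5.991, we reject the null hypothesis — the data do not fit the 12:3:1 ratio.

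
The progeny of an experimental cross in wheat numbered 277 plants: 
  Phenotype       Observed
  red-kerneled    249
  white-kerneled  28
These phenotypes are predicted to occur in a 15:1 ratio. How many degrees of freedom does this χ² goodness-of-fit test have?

1

A goodness-of-fit test with 2 phenotype classes has df = 2 − 1 = 1.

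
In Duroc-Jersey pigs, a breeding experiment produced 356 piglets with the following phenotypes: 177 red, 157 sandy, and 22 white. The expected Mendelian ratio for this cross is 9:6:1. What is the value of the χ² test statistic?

Under the 9:6:1 hypothesis (Σ ratio = 16, N = 356):
  red: 356 × 9/16 = 200.25
  sandy: 356 × 6/16 = 133.5
  white: 356 × 1/16 = 22.25
χ² = Σ (O − E)² / E
  red: (177 − 200.25)² / 200.25 = 2.6994
  sandy: (157 − 133.5)² / 133.5 = 4.1367
  white: (22 − 22.25)² / 22.25 = 0.0028
χ² = 2.6994 + 4.1367 + 0.0028 = 6.8389 ≈ 6.839

6.839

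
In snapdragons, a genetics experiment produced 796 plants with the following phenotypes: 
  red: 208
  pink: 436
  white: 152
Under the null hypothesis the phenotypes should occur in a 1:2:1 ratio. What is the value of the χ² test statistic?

Expected counts for N = 796 under a 1:2:1 ratio (total parts = 4):
  red: 796 × 1/4 = 199
  pink: 796 × 2/4 = 398
  white: 796 × 1/4 = 199
χ² = Σ (O − E)² / E
  red: (208 − 199)² / 199 = 0.4070
  pink: (436 − 398)² / 398 = 3.6281
  white: (152 − 199)² / 199 = 11.1005
χ² = 0.4070 + 3.6281 + 11.1005 = 15.1356 ≈ 15.136

15.136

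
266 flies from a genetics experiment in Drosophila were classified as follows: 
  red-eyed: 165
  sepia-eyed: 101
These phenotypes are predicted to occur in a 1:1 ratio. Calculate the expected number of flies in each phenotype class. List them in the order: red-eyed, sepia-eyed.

133, 133

Under the 1:1 hypothesis (Σ ratio = 2, N = 266):
  red-eyed: 266 × 1/2 = 133
  sepia-eyed: 266 × 1/2 = 133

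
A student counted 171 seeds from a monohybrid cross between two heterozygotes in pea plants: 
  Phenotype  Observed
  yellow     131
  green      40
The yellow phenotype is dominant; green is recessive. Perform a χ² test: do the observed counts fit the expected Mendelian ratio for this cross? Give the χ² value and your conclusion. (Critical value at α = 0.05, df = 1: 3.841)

For a monohybrid cross between heterozygotes with complete dominance, the expected phenotypic ratio is 3:1.
Total ratio parts = 4. Expected numbers out of 171:
  yellow: 171 × 3/4 = 128.25
  green: 171 × 1/4 = 42.75
χ² = Σ (O − E)² / E
  yellow: (131 − 128.25)² / 128.25 = 0.0590
  green: (40 − 42.75)² / 42.75 = 0.1769
χ² = 0.0590 + 0.1769 = 0.2359 ≈ 0.236
Degrees of freedom = 2 − 1 = 1; critical value at α = 0.05 is 3.841.
Since 0.236 < 3.841, we fail to reject the null hypothesis — the data are consistent with the 3:1 ratio.

0.236; consistent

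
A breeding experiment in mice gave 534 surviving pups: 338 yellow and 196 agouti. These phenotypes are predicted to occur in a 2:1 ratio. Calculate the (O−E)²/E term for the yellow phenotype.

Under the 2:1 hypothesis (Σ ratio = 3, N = 534):
  yellow: 534 × 2/3 = 356
  agouti: 534 × 1/3 = 178
Contribution of yellow: (338 − 356)² / 356 = 0.9101

0.910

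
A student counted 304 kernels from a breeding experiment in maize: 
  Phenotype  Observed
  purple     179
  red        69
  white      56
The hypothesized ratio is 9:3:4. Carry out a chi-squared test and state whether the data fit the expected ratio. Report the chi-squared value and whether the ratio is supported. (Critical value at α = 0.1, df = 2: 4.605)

8.164; not consistent

The 9:3:4 ratio has 16 parts, so with N = 304 the expected counts are:
  purple: 304 × 9/16 = 171
  red: 304 × 3/16 = 57
  white: 304 × 4/16 = 76
χ² = Σ (O − E)² / E
  purple: (179 − 171)² / 171 = 0.3743
  red: (69 − 57)² / 57 = 2.5263
  white: (56 − 76)² / 76 = 5.2632
χ² = 0.3743 + 2.5263 + 5.2632 = 8.1638 ≈ 8.164
Degrees of freedom = 3 − 1 = 2; critical value at α = 0.1 is 4.605.
Since 8.164 > 4.605, we reject the null hypothesis — the data do not fit the 9:3:4 ratio.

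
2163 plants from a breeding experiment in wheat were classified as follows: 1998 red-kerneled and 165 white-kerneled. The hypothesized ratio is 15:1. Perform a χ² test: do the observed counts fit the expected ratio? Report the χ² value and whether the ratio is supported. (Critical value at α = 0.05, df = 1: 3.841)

7.013; not consistent

Total ratio parts = 16. Expected numbers out of 2163:
  red-kerneled: 2163 × 15/16 = 2027.8125
  white-kerneled: 2163 × 1/16 = 135.1875
χ² = Σ (O − E)² / E
  red-kerneled: (1998 − 2027.8125)² / 2027.8125 = 0.4383
  white-kerneled: (165 − 135.1875)² / 135.1875 = 6.5745
χ² = 0.4383 + 6.5745 = 7.0128 ≈ 7.013
Degrees of freedom = 2 − 1 = 1; critical value at α = 0.05 is 3.841.
Since 7.013 > 3.841, we reject the null hypothesis — the data do not fit the 15:1 ratio.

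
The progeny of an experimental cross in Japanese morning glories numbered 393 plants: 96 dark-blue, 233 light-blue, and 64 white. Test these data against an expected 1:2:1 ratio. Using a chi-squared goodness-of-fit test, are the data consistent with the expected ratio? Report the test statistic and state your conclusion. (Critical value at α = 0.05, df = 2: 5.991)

The 1:2:1 ratio has 4 parts, so with N = 393 the expected counts are:
  dark-blue: 393 × 1/4 = 98.25
  light-blue: 393 × 2/4 = 196.5
  white: 393 × 1/4 = 98.25
χ² = Σ (O − E)² / E
  dark-blue: (96 − 98.25)² / 98.25 = 0.0515
  light-blue: (233 − 196.5)² / 196.5 = 6.7799
  white: (64 − 98.25)² / 98.25 = 11.9396
χ² = 0.0515 + 6.7799 + 11.9396 = 18.771
Degrees of freedom = 3 − 1 = 2; critical value at α = 0.05 is 5.991.
Since 18.771 > 5.991, we reject the null hypothesis — the data do not fit the 1:2:1 ratio.

18.771; not consistent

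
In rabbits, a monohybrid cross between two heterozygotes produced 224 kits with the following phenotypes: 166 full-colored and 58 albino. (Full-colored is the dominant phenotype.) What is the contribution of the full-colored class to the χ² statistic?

For a monohybrid cross between heterozygotes with complete dominance, the expected phenotypic ratio is 3:1.
Expected counts for N = 224 under a 3:1 ratio (total parts = 4):
  full-colored: 224 × 3/4 = 168
  albino: 224 × 1/4 = 56
Contribution of full-colored: (166 − 168)² / 168 = 0.0238

0.024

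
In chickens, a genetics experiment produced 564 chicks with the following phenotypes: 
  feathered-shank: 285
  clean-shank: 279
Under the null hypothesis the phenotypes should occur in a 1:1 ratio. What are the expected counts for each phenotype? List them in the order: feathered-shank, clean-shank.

282, 282

The 1:1 ratio has 2 parts, so with N = 564 the expected counts are:
  feathered-shank: 564 × 1/2 = 282
  clean-shank: 564 × 1/2 = 282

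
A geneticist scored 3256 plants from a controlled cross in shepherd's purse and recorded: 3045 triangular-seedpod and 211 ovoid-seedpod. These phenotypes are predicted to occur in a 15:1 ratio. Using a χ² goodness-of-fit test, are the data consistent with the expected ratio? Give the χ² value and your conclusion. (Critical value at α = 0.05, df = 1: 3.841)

The 15:1 ratio has 16 parts, so with N = 3256 the expected counts are:
  triangular-seedpod: 3256 × 15/16 = 3052.5
  ovoid-seedpod: 3256 × 1/16 = 203.5
χ² = Σ (O − E)² / E
  triangular-seedpod: (3045 − 3052.5)² / 3052.5 = 0.0184
  ovoid-seedpod: (211 − 203.5)² / 203.5 = 0.2764
χ² = 0.0184 + 0.2764 = 0.2948 ≈ 0.295
Degrees of freedom = 2 − 1 = 1; critical value at α = 0.05 is 3.841.
Since 0.295 < 3.841, we fail to reject the null hypothesis — the data are consistent with the 15:1 ratio.

0.295; consistent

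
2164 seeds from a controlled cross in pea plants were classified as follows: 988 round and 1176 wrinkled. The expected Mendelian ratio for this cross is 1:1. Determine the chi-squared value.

16.333

Total ratio parts = 2. Expected numbers out of 2164:
  round: 2164 × 1/2 = 1082
  wrinkled: 2164 × 1/2 = 1082
χ² = Σ (O − E)² / E
  round: (988 − 1082)² / 1082 = 8.1664
  wrinkled: (1176 − 1082)² / 1082 = 8.1664
χ² = 8.1664 + 8.1664 = 16.3328 ≈ 16.333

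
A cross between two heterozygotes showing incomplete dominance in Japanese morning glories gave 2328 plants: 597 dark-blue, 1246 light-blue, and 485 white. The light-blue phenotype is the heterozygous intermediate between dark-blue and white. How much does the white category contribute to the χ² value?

With incomplete dominance, a heterozygote × heterozygote cross gives a 1:2:1 phenotypic ratio.
Under the 1:2:1 hypothesis (Σ ratio = 4, N = 2328):
  dark-blue: 2328 × 1/4 = 582
  light-blue: 2328 × 2/4 = 1164
  white: 2328 × 1/4 = 582
Contribution of white: (485 − 582)² / 582 = 16.1667

16.167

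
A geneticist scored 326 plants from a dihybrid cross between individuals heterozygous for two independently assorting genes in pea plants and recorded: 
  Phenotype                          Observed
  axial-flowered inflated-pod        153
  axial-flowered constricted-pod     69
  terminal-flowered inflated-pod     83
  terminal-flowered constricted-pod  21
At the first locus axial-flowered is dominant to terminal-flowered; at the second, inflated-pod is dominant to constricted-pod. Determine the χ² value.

A dihybrid F₂ with independent assortment and complete dominance at both loci gives a 9:3:3:1 phenotypic ratio.
The 9:3:3:1 ratio has 16 parts, so with N = 326 the expected counts are:
  axial-flowered inflated-pod: 326 × 9/16 = 183.375
  axial-flowered constricted-pod: 326 × 3/16 = 61.125
  terminal-flowered inflated-pod: 326 × 3/16 = 61.125
  terminal-flowered constricted-pod: 326 × 1/16 = 20.375
χ² = Σ (O − E)² / E
  axial-flowered inflated-pod: (153 − 183.375)² / 183.375 = 5.0314
  axial-flowered constricted-pod: (69 − 61.125)² / 61.125 = 1.0146
  terminal-flowered inflated-pod: (83 − 61.125)² / 61.125 = 7.8285
  terminal-flowered constricted-pod: (21 − 20.375)² / 20.375 = 0.0192
χ² = 5.0314 + 1.0146 + 7.8285 + 0.0192 = 13.8937 ≈ 13.894

13.894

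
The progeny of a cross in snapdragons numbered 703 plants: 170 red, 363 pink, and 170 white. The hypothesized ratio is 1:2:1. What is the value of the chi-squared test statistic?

Expected counts for N = 703 under a 1:2:1 ratio (total parts = 4):
  red: 703 × 1/4 = 175.75
  pink: 703 × 2/4 = 351.5
  white: 703 × 1/4 = 175.75
χ² = Σ (O − E)² / E
  red: (170 − 175.75)² / 175.75 = 0.1881
  pink: (363 − 351.5)² / 351.5 = 0.3762
  white: (170 − 175.75)² / 175.75 = 0.1881
χ² = 0.1881 + 0.3762 + 0.1881 = 0.7524 ≈ 0.752

0.752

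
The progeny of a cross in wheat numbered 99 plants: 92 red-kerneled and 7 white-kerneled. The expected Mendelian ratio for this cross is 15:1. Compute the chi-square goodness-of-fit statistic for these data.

0.114

Total ratio parts = 16. Expected numbers out of 99:
  red-kerneled: 99 × 15/16 = 92.8125
  white-kerneled: 99 × 1/16 = 6.1875
χ² = Σ (O − E)² / E
  red-kerneled: (92 − 92.8125)² / 92.8125 = 0.0071
  white-kerneled: (7 − 6.1875)² / 6.1875 = 0.1067
χ² = 0.0071 + 0.1067 = 0.1138 ≈ 0.114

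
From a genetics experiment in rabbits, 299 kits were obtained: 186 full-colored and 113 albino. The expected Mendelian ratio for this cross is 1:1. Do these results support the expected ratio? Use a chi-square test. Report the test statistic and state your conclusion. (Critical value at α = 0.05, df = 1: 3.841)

17.823; not consistent

Expected counts for N = 299 under a 1:1 ratio (total parts = 2):
  full-colored: 299 × 1/2 = 149.5
  albino: 299 × 1/2 = 149.5
χ² = Σ (O − E)² / E
  full-colored: (186 − 149.5)² / 149.5 = 8.9114
  albino: (113 − 149.5)² / 149.5 = 8.9114
χ² = 8.9114 + 8.9114 = 17.8228 ≈ 17.823
Degrees of freedom = 2 − 1 = 1; critical value at α = 0.05 is 3.841.
Since 17.823 > 3.841, we reject the null hypothesis — the data do not fit the 1:1 ratio.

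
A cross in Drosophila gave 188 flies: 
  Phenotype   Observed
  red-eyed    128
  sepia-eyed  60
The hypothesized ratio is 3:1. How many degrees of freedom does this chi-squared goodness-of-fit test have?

A goodness-of-fit test with 2 phenotype classes has df = 2 − 1 = 1.

1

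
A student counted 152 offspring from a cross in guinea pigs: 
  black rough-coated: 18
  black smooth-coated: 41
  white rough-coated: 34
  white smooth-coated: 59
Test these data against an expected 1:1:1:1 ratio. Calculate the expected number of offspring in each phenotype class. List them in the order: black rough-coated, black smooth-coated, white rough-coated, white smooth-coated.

38, 38, 38, 38

Under the 1:1:1:1 hypothesis (Σ ratio = 4, N = 152):
  black rough-coated: 152 × 1/4 = 38
  black smooth-coated: 152 × 1/4 = 38
  white rough-coated: 152 × 1/4 = 38
  white smooth-coated: 152 × 1/4 = 38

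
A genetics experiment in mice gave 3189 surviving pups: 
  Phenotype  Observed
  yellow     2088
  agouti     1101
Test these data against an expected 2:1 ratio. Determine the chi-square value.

2.038

Total ratio parts = 3. Expected numbers out of 3189:
  yellow: 3189 × 2/3 = 2126
  agouti: 3189 × 1/3 = 1063
χ² = Σ (O − E)² / E
  yellow: (2088 − 2126)² / 2126 = 0.6792
  agouti: (1101 − 1063)² / 1063 = 1.3584
χ² = 0.6792 + 1.3584 = 2.0376 ≈ 2.038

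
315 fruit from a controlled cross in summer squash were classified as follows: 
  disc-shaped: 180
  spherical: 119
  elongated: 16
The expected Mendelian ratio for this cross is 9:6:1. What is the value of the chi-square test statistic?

Under the 9:6:1 hypothesis (Σ ratio = 16, N = 315):
  disc-shaped: 315 × 9/16 = 177.1875
  spherical: 315 × 6/16 = 118.125
  elongated: 315 × 1/16 = 19.6875
χ² = Σ (O − E)² / E
  disc-shaped: (180 − 177.1875)² / 177.1875 = 0.0446
  spherical: (119 − 118.125)² / 118.125 = 0.0065
  elongated: (16 − 19.6875)² / 19.6875 = 0.6907
χ² = 0.0446 + 0.0065 + 0.6907 = 0.7418 ≈ 0.742

0.742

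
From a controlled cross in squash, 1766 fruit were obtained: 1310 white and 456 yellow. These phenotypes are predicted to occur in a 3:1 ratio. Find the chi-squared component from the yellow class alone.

Total ratio parts = 4. Expected numbers out of 1766:
  white: 1766 × 3/4 = 1324.5
  yellow: 1766 × 1/4 = 441.5
Contribution of yellow: (456 − 441.5)² / 441.5 = 0.4762

0.476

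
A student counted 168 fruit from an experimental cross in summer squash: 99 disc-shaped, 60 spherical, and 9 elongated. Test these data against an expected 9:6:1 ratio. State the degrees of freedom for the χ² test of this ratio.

2

A goodness-of-fit test with 3 phenotype classes has df = 3 − 1 = 2.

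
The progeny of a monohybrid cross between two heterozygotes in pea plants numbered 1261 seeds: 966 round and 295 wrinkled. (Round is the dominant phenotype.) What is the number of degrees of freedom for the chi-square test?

1

For a monohybrid cross between heterozygotes with complete dominance, the expected phenotypic ratio is 3:1.
A goodness-of-fit test with 2 phenotype classes has df = 2 − 1 = 1.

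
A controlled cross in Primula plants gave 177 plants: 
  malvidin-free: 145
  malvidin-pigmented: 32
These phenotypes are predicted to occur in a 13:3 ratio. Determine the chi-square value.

Expected counts for N = 177 under a 13:3 ratio (total parts = 16):
  malvidin-free: 177 × 13/16 = 143.8125
  malvidin-pigmented: 177 × 3/16 = 33.1875
χ² = Σ (O − E)² / E
  malvidin-free: (145 − 143.8125)² / 143.8125 = 0.0098
  malvidin-pigmented: (32 − 33.1875)² / 33.1875 = 0.0425
χ² = 0.0098 + 0.0425 = 0.0523 ≈ 0.052

0.052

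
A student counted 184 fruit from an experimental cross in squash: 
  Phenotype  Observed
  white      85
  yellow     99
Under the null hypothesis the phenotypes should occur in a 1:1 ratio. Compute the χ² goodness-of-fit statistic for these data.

1.065

Total ratio parts = 2. Expected numbers out of 184:
  white: 184 × 1/2 = 92
  yellow: 184 × 1/2 = 92
χ² = Σ (O − E)² / E
  white: (85 − 92)² / 92 = 0.5326
  yellow: (99 − 92)² / 92 = 0.5326
χ² = 0.5326 + 0.5326 = 1.0652 ≈ 1.065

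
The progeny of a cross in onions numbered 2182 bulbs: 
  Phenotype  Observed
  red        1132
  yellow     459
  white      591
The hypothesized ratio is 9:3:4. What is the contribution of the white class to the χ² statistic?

The 9:3:4 ratio has 16 parts, so with N = 2182 the expected counts are:
  red: 2182 × 9/16 = 1227.375
  yellow: 2182 × 3/16 = 409.125
  white: 2182 × 4/16 = 545.5
Contribution of white: (591 − 545.5)² / 545.5 = 3.7951

3.795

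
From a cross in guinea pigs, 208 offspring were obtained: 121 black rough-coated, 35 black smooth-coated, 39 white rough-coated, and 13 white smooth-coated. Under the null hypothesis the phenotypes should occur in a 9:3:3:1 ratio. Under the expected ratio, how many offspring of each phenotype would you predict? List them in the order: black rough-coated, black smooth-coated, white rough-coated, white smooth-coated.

Under the 9:3:3:1 hypothesis (Σ ratio = 16, N = 208):
  black rough-coated: 208 × 9/16 = 117
  black smooth-coated: 208 × 3/16 = 39
  white rough-coated: 208 × 3/16 = 39
  white smooth-coated: 208 × 1/16 = 13

117, 39, 39, 13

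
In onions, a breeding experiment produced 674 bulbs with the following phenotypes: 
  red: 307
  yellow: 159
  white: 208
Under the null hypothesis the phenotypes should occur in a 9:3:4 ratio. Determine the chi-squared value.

The 9:3:4 ratio has 16 parts, so with N = 674 the expected counts are:
  red: 674 × 9/16 = 379.125
  yellow: 674 × 3/16 = 126.375
  white: 674 × 4/16 = 168.5
χ² = Σ (O − E)² / E
  red: (307 − 379.125)² / 379.125 = 13.7211
  yellow: (159 − 126.375)² / 126.375 = 8.4225
  white: (208 − 168.5)² / 168.5 = 9.2596
χ² = 13.7211 + 8.4225 + 9.2596 = 31.4032 ≈ 31.403

31.403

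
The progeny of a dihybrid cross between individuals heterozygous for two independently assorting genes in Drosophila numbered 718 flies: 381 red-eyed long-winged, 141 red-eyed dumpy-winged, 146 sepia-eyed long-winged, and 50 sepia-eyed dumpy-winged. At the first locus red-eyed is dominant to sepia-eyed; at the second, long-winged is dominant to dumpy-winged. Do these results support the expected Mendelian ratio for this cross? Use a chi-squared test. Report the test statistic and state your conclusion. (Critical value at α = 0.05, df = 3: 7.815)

3.144; consistent

A dihybrid F₂ with independent assortment and complete dominance at both loci gives a 9:3:3:1 phenotypic ratio.
Under the 9:3:3:1 hypothesis (Σ ratio = 16, N = 718):
  red-eyed long-winged: 718 × 9/16 = 403.875
  red-eyed dumpy-winged: 718 × 3/16 = 134.625
  sepia-eyed long-winged: 718 × 3/16 = 134.625
  sepia-eyed dumpy-winged: 718 × 1/16 = 44.875
χ² = Σ (O − E)² / E
  red-eyed long-winged: (381 − 403.875)² / 403.875 = 1.2956
  red-eyed dumpy-winged: (141 − 134.625)² / 134.625 = 0.3019
  sepia-eyed long-winged: (146 − 134.625)² / 134.625 = 0.9611
  sepia-eyed dumpy-winged: (50 − 44.875)² / 44.875 = 0.5853
χ² = 1.2956 + 0.3019 + 0.9611 + 0.5853 = 3.1439 ≈ 3.144
Degrees of freedom = 4 − 1 = 3; critical value at α = 0.05 is 7.815.
Since 3.144 < 7.815, we fail to reject the null hypothesis — the data are consistent with the 9:3:3:1 ratio.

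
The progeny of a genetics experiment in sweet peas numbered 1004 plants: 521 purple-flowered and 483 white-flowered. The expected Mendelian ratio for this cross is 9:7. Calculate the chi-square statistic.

The 9:7 ratio has 16 parts, so with N = 1004 the expected counts are:
  purple-flowered: 1004 × 9/16 = 564.75
  white-flowered: 1004 × 7/16 = 439.25
χ² = Σ (O − E)² / E
  purple-flowered: (521 − 564.75)² / 564.75 = 3.3892
  white-flowered: (483 − 439.25)² / 439.25 = 4.3576
χ² = 3.3892 + 4.3576 = 7.7468 ≈ 7.747

7.747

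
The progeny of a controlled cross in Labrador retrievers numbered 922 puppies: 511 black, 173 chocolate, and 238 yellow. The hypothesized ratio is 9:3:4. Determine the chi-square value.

Total ratio parts = 16. Expected numbers out of 922:
  black: 922 × 9/16 = 518.625
  chocolate: 922 × 3/16 = 172.875
  yellow: 922 × 4/16 = 230.5
χ² = Σ (O − E)² / E
  black: (511 − 518.625)² / 518.625 = 0.1121
  chocolate: (173 − 172.875)² / 172.875 = 0.0001
  yellow: (238 − 230.5)² / 230.5 = 0.2440
χ² = 0.1121 + 0.0001 + 0.2440 = 0.3562 ≈ 0.356

0.356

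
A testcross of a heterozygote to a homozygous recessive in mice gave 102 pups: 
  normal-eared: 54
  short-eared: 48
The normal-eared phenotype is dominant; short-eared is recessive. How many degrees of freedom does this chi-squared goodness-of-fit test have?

1

A testcross of a heterozygote (Aa × aa) gives a 1:1 phenotypic ratio.
A goodness-of-fit test with 2 phenotype classes has df = 2 − 1 = 1.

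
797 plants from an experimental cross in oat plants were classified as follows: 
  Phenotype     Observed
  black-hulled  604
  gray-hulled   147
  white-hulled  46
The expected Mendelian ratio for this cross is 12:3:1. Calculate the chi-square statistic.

0.397

Total ratio parts = 16. Expected numbers out of 797:
  black-hulled: 797 × 12/16 = 597.75
  gray-hulled: 797 × 3/16 = 149.4375
  white-hulled: 797 × 1/16 = 49.8125
χ² = Σ (O − E)² / E
  black-hulled: (604 − 597.75)² / 597.75 = 0.0653
  gray-hulled: (147 − 149.4375)² / 149.4375 = 0.0398
  white-hulled: (46 − 49.8125)² / 49.8125 = 0.2918
χ² = 0.0653 + 0.0398 + 0.2918 = 0.3969 ≈ 0.397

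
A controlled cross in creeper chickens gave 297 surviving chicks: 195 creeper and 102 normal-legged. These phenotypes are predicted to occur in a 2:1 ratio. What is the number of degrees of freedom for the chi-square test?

A goodness-of-fit test with 2 phenotype classes has df = 2 − 1 = 1.

1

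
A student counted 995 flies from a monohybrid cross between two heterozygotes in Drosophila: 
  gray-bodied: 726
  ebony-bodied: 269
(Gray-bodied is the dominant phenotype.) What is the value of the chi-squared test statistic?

2.198

For a monohybrid cross between heterozygotes with complete dominance, the expected phenotypic ratio is 3:1.
Under the 3:1 hypothesis (Σ ratio = 4, N = 995):
  gray-bodied: 995 × 3/4 = 746.25
  ebony-bodied: 995 × 1/4 = 248.75
χ² = Σ (O − E)² / E
  gray-bodied: (726 − 746.25)² / 746.25 = 0.5495
  ebony-bodied: (269 − 248.75)² / 248.75 = 1.6485
χ² = 0.5495 + 1.6485 = 2.198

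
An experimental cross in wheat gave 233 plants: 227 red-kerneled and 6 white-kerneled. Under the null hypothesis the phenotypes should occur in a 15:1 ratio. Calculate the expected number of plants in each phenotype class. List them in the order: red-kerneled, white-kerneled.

218.4375, 14.5625

Expected counts for N = 233 under a 15:1 ratio (total parts = 16):
  red-kerneled: 233 × 15/16 = 218.4375
  white-kerneled: 233 × 1/16 = 14.5625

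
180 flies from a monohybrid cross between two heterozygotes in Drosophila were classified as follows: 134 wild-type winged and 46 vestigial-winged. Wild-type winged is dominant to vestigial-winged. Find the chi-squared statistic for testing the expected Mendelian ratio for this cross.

For a monohybrid cross between heterozygotes with complete dominance, the expected phenotypic ratio is 3:1.
Under the 3:1 hypothesis (Σ ratio = 4, N = 180):
  wild-type winged: 180 × 3/4 = 135
  vestigial-winged: 180 × 1/4 = 45
χ² = Σ (O − E)² / E
  wild-type winged: (134 − 135)² / 135 = 0.0074
  vestigial-winged: (46 − 45)² / 45 = 0.0222
χ² = 0.0074 + 0.0222 = 0.0296 ≈ 0.030

0.030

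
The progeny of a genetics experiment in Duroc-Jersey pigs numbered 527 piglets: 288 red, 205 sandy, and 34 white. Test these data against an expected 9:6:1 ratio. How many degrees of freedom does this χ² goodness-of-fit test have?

A goodness-of-fit test with 3 phenotype classes has df = 3 − 1 = 2.

2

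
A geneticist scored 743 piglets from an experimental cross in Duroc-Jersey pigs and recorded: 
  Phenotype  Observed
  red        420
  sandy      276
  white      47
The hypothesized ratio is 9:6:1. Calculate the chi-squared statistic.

0.042

Under the 9:6:1 hypothesis (Σ ratio = 16, N = 743):
  red: 743 × 9/16 = 417.9375
  sandy: 743 × 6/16 = 278.625
  white: 743 × 1/16 = 46.4375
χ² = Σ (O − E)² / E
  red: (420 − 417.9375)² / 417.9375 = 0.0102
  sandy: (276 − 278.625)² / 278.625 = 0.0247
  white: (47 − 46.4375)² / 46.4375 = 0.0068
χ² = 0.0102 + 0.0247 + 0.0068 = 0.0417 ≈ 0.042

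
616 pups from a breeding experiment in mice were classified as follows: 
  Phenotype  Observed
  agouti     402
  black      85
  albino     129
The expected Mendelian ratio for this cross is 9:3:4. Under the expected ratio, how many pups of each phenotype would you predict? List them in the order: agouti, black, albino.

Under the 9:3:4 hypothesis (Σ ratio = 16, N = 616):
  agouti: 616 × 9/16 = 346.5
  black: 616 × 3/16 = 115.5
  albino: 616 × 4/16 = 154

346.5, 115.5, 154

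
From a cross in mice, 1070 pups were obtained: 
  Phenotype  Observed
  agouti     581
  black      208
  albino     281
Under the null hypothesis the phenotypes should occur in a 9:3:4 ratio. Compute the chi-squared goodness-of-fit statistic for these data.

1.676

Expected counts for N = 1070 under a 9:3:4 ratio (total parts = 16):
  agouti: 1070 × 9/16 = 601.875
  black: 1070 × 3/16 = 200.625
  albino: 1070 × 4/16 = 267.5
χ² = Σ (O − E)² / E
  agouti: (581 − 601.875)² / 601.875 = 0.7240
  black: (208 − 200.625)² / 200.625 = 0.2711
  albino: (281 − 267.5)² / 267.5 = 0.6813
χ² = 0.7240 + 0.2711 + 0.6813 = 1.6764 ≈ 1.676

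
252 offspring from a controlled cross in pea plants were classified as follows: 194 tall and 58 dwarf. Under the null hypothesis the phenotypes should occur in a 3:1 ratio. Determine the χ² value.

0.529

The 3:1 ratio has 4 parts, so with N = 252 the expected counts are:
  tall: 252 × 3/4 = 189
  dwarf: 252 × 1/4 = 63
χ² = Σ (O − E)² / E
  tall: (194 − 189)² / 189 = 0.1323
  dwarf: (58 − 63)² / 63 = 0.3968
χ² = 0.1323 + 0.3968 = 0.5291 ≈ 0.529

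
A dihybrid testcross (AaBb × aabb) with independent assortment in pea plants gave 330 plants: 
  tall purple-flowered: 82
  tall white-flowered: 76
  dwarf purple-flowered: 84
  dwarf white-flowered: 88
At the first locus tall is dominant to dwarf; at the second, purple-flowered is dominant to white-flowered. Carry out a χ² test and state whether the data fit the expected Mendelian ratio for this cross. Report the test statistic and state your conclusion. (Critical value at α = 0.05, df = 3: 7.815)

A dihybrid testcross with independent assortment gives a 1:1:1:1 ratio.
The 1:1:1:1 ratio has 4 parts, so with N = 330 the expected counts are:
  tall purple-flowered: 330 × 1/4 = 82.5
  tall white-flowered: 330 × 1/4 = 82.5
  dwarf purple-flowered: 330 × 1/4 = 82.5
  dwarf white-flowered: 330 × 1/4 = 82.5
χ² = Σ (O − E)² / E
  tall purple-flowered: (82 − 82.5)² / 82.5 = 0.0030
  tall white-flowered: (76 − 82.5)² / 82.5 = 0.5121
  dwarf purple-flowered: (84 − 82.5)² / 82.5 = 0.0273
  dwarf white-flowered: (88 − 82.5)² / 82.5 = 0.3667
χ² = 0.0030 + 0.5121 + 0.0273 + 0.3667 = 0.9091 ≈ 0.909
Degrees of freedom = 4 − 1 = 3; critical value at α = 0.05 is 7.815.
Since 0.909 < 7.815, we fail to reject the null hypothesis — the data are consistent with the 1:1:1:1 ratio.

0.909; consistent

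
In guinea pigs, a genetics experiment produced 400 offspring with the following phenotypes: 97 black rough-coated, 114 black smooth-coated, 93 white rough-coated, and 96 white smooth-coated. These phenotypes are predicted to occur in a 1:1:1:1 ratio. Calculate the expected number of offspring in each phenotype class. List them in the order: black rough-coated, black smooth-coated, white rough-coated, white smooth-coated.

Total ratio parts = 4. Expected numbers out of 400:
  black rough-coated: 400 × 1/4 = 100
  black smooth-coated: 400 × 1/4 = 100
  white rough-coated: 400 × 1/4 = 100
  white smooth-coated: 400 × 1/4 = 100

100, 100, 100, 100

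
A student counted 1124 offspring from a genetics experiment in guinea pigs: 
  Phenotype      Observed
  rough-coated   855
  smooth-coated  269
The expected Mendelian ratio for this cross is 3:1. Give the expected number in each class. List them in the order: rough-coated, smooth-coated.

The 3:1 ratio has 4 parts, so with N = 1124 the expected counts are:
  rough-coated: 1124 × 3/4 = 843
  smooth-coated: 1124 × 1/4 = 281

843, 281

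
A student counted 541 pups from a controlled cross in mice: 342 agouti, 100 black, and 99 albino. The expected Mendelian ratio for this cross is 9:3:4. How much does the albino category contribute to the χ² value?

Total ratio parts = 16. Expected numbers out of 541:
  agouti: 541 × 9/16 = 304.3125
  black: 541 × 3/16 = 101.4375
  albino: 541 × 4/16 = 135.25
Contribution of albino: (99 − 135.25)² / 135.25 = 9.7158

9.716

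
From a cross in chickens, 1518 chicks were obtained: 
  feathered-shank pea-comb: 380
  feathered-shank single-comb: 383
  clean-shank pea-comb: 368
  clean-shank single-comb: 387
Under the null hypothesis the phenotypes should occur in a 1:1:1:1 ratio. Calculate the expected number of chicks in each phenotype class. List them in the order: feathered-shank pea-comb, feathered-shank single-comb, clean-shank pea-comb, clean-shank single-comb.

379.5, 379.5, 379.5, 379.5

Under the 1:1:1:1 hypothesis (Σ ratio = 4, N = 1518):
  feathered-shank pea-comb: 1518 × 1/4 = 379.5
  feathered-shank single-comb: 1518 × 1/4 = 379.5
  clean-shank pea-comb: 1518 × 1/4 = 379.5
  clean-shank single-comb: 1518 × 1/4 = 379.5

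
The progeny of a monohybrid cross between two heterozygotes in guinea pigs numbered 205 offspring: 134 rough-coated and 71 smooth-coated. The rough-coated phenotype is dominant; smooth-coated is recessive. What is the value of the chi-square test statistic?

10.148

For a monohybrid cross between heterozygotes with complete dominance, the expected phenotypic ratio is 3:1.
Under the 3:1 hypothesis (Σ ratio = 4, N = 205):
  rough-coated: 205 × 3/4 = 153.75
  smooth-coated: 205 × 1/4 = 51.25
χ² = Σ (O − E)² / E
  rough-coated: (134 − 153.75)² / 153.75 = 2.5370
  smooth-coated: (71 − 51.25)² / 51.25 = 7.6110
χ² = 2.5370 + 7.6110 = 10.148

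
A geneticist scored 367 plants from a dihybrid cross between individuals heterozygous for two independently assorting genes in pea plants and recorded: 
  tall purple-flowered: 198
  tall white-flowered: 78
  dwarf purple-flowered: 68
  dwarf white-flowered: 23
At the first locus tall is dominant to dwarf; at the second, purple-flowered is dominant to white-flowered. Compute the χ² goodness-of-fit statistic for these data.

1.581

A dihybrid F₂ with independent assortment and complete dominance at both loci gives a 9:3:3:1 phenotypic ratio.
Total ratio parts = 16. Expected numbers out of 367:
  tall purple-flowered: 367 × 9/16 = 206.4375
  tall white-flowered: 367 × 3/16 = 68.8125
  dwarf purple-flowered: 367 × 3/16 = 68.8125
  dwarf white-flowered: 367 × 1/16 = 22.9375
χ² = Σ (O − E)² / E
  tall purple-flowered: (198 − 206.4375)² / 206.4375 = 0.3449
  tall white-flowered: (78 − 68.8125)² / 68.8125 = 1.2267
  dwarf purple-flowered: (68 − 68.8125)² / 68.8125 = 0.0096
  dwarf white-flowered: (23 − 22.9375)² / 22.9375 = 0.0002
χ² = 0.3449 + 1.2267 + 0.0096 + 0.0002 = 1.5814 ≈ 1.581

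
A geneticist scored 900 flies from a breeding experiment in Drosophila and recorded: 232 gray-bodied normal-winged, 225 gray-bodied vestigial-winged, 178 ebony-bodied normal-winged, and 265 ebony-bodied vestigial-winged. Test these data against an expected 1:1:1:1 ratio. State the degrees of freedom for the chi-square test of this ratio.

3

A goodness-of-fit test with 4 phenotype classes has df = 4 − 1 = 3.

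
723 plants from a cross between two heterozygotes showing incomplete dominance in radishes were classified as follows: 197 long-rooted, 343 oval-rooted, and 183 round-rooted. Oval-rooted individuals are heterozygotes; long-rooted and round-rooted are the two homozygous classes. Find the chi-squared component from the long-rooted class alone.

With incomplete dominance, a heterozygote × heterozygote cross gives a 1:2:1 phenotypic ratio.
Expected counts for N = 723 under a 1:2:1 ratio (total parts = 4):
  long-rooted: 723 × 1/4 = 180.75
  oval-rooted: 723 × 2/4 = 361.5
  round-rooted: 723 × 1/4 = 180.75
Contribution of long-rooted: (197 − 180.75)² / 180.75 = 1.4609

1.461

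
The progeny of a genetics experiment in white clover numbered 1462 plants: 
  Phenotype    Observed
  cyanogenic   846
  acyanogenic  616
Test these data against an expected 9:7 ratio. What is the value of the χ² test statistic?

1.551

The 9:7 ratio has 16 parts, so with N = 1462 the expected counts are:
  cyanogenic: 1462 × 9/16 = 822.375
  acyanogenic: 1462 × 7/16 = 639.625
χ² = Σ (O − E)² / E
  cyanogenic: (846 − 822.375)² / 822.375 = 0.6787
  acyanogenic: (616 − 639.625)² / 639.625 = 0.8726
χ² = 0.6787 + 0.8726 = 1.5513 ≈ 1.551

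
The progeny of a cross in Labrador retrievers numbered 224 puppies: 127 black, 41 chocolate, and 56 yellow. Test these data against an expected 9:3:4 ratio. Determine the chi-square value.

0.032

The 9:3:4 ratio has 16 parts, so with N = 224 the expected counts are:
  black: 224 × 9/16 = 126
  chocolate: 224 × 3/16 = 42
  yellow: 224 × 4/16 = 56
χ² = Σ (O − E)² / E
  black: (127 − 126)² / 126 = 0.0079
  chocolate: (41 − 42)² / 42 = 0.0238
  yellow: (56 − 56)² / 56 = 0.0000
χ² = 0.0079 + 0.0238 + 0.0000 = 0.0317 ≈ 0.032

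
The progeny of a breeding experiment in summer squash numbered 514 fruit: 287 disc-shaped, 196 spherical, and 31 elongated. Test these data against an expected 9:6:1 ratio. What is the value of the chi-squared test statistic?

0.110

Total ratio parts = 16. Expected numbers out of 514:
  disc-shaped: 514 × 9/16 = 289.125
  spherical: 514 × 6/16 = 192.75
  elongated: 514 × 1/16 = 32.125
χ² = Σ (O − E)² / E
  disc-shaped: (287 − 289.125)² / 289.125 = 0.0156
  spherical: (196 − 192.75)² / 192.75 = 0.0548
  elongated: (31 − 32.125)² / 32.125 = 0.0394
χ² = 0.0156 + 0.0548 + 0.0394 = 0.1098 ≈ 0.110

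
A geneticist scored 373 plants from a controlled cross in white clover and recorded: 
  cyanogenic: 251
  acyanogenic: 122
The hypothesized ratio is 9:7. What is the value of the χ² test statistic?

18.481

Under the 9:7 hypothesis (Σ ratio = 16, N = 373):
  cyanogenic: 373 × 9/16 = 209.8125
  acyanogenic: 373 × 7/16 = 163.1875
χ² = Σ (O − E)² / E
  cyanogenic: (251 − 209.8125)² / 209.8125 = 8.0854
  acyanogenic: (122 − 163.1875)² / 163.1875 = 10.3955
χ² = 8.0854 + 10.3955 = 18.4809 ≈ 18.481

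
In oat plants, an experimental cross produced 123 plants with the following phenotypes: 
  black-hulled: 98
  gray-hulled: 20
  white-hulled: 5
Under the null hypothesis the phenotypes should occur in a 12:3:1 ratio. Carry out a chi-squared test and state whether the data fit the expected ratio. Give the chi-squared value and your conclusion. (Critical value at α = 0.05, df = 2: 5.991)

Total ratio parts = 16. Expected numbers out of 123:
  black-hulled: 123 × 12/16 = 92.25
  gray-hulled: 123 × 3/16 = 23.0625
  white-hulled: 123 × 1/16 = 7.6875
χ² = Σ (O − E)² / E
  black-hulled: (98 − 92.25)² / 92.25 = 0.3584
  gray-hulled: (20 − 23.0625)² / 23.0625 = 0.4067
  white-hulled: (5 − 7.6875)² / 7.6875 = 0.9395
χ² = 0.3584 + 0.4067 + 0.9395 = 1.7046 ≈ 1.705
Degrees of freedom = 3 − 1 = 2; critical value at α = 0.05 is 5.991.
Since 1.705 < 5.991, we fail to reject the null hypothesis — the data are consistent with the 12:3:1 ratio.

1.705; consistent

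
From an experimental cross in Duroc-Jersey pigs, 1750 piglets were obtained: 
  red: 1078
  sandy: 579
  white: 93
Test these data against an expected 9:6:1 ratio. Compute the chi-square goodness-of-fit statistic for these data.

The 9:6:1 ratio has 16 parts, so with N = 1750 the expected counts are:
  red: 1750 × 9/16 = 984.375
  sandy: 1750 × 6/16 = 656.25
  white: 1750 × 1/16 = 109.375
χ² = Σ (O − E)² / E
  red: (1078 − 984.375)² / 984.375 = 8.9048
  sandy: (579 − 656.25)² / 656.25 = 9.0934
  white: (93 − 109.375)² / 109.375 = 2.4516
χ² = 8.9048 + 9.0934 + 2.4516 = 20.4498 ≈ 20.450

20.450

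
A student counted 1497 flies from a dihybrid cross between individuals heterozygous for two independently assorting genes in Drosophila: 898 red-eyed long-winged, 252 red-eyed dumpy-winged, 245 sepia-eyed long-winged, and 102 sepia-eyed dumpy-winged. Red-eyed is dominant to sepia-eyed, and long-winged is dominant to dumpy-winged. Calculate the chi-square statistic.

11.946

A dihybrid F₂ with independent assortment and complete dominance at both loci gives a 9:3:3:1 phenotypic ratio.
Under the 9:3:3:1 hypothesis (Σ ratio = 16, N = 1497):
  red-eyed long-winged: 1497 × 9/16 = 842.0625
  red-eyed dumpy-winged: 1497 × 3/16 = 280.6875
  sepia-eyed long-winged: 1497 × 3/16 = 280.6875
  sepia-eyed dumpy-winged: 1497 × 1/16 = 93.5625
χ² = Σ (O − E)² / E
  red-eyed long-winged: (898 − 842.0625)² / 842.0625 = 3.7159
  red-eyed dumpy-winged: (252 − 280.6875)² / 280.6875 = 2.9320
  sepia-eyed long-winged: (245 − 280.6875)² / 280.6875 = 4.5374
  sepia-eyed dumpy-winged: (102 − 93.5625)² / 93.5625 = 0.7609
χ² = 3.7159 + 2.9320 + 4.5374 + 0.7609 = 11.9462 ≈ 11.946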